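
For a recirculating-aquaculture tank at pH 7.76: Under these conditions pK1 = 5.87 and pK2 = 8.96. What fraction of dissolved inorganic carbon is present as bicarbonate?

α₁ = 1 / (1 + [H⁺]/K1 + K2/[H⁺]) = 1 / (1 + 10^-1.89 + 10^-1.20)
   = 1 / (1 + 0.012882 + 0.063096) = 1/1.0760 = 0.9294

α₁ = 0.929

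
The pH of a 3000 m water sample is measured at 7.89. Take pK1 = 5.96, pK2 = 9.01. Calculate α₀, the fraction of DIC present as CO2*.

α₀ = 0.0108

α₀ = 1 / (1 + K1/[H⁺] + K1K2/[H⁺]²) = 1 / (1 + 10^+1.93 + 10^+0.81)
   = 1 / (1 + 85.114 + 6.4565) = 1/92.570 = 0.01080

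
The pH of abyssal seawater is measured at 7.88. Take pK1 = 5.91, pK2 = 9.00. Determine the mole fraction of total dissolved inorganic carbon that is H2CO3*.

α₀ = 1 / (1 + K1/[H⁺] + K1K2/[H⁺]²) = 1 / (1 + 10^+1.97 + 10^+0.85)
   = 1 / (1 + 93.325 + 7.0795) = 1/101.40 = 0.009861

α₀ = 0.00986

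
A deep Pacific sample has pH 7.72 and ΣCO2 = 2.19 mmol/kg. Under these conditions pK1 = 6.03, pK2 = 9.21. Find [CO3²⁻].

[CO3²⁻] = 0.0673 mmol/kg

α₂ = 1 / (1 + [H⁺]/K2 + [H⁺]²/(K1K2)) = 1 / (1 + 10^+1.49 + 10^-0.20)
   = 1 / (1 + 30.903 + 0.63096) = 1/32.534 = 0.03074
[CO3²⁻] = α₂ × DIC = 0.03074 × 2.19 = 0.0673 mmol/kg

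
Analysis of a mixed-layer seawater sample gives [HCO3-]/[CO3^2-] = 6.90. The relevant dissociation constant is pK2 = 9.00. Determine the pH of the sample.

pH = 8.16

From K2 = [H⁺][CO3^2-]/[HCO3-]:  pH = pK2 − log₁₀([HCO3-]/[CO3^2-])
log₁₀(6.90) = +0.839
pH = 9.00 − (+0.839) = 8.16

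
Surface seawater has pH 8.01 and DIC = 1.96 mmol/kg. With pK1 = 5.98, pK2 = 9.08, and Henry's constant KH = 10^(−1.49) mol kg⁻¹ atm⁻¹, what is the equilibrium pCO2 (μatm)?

α₀ = 1 / (1 + K1/[H⁺] + K1K2/[H⁺]²) = 1 / (1 + 10^+2.03 + 10^+0.96)
   = 1 / (1 + 107.15 + 9.1201) = 1/117.27 = 0.008527
[CO2*] = α₀ × DIC = 0.008527 × 1.96 = 0.01671 mmol/kg = 16.71 μmol/kg
pCO2 = [CO2*]/KH = 1.671×10^-5 / 3.236×10^-2 = 516 μatm

pCO2 = 516 μatm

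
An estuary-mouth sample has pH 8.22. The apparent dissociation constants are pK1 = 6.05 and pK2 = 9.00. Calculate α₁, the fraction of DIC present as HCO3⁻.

α₁ = 0.853

α₁ = 1 / (1 + [H⁺]/K1 + K2/[H⁺]) = 1 / (1 + 10^-2.17 + 10^-0.78)
   = 1 / (1 + 0.0067608 + 0.16596) = 1/1.1727 = 0.8527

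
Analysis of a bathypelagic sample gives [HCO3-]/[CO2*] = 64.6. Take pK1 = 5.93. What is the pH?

pH = 7.74

From K1 = [H⁺][HCO3-]/[CO2*]:  pH = pK1 + log₁₀([HCO3-]/[CO2*])
log₁₀(64.6) = +1.810
pH = 5.93 + (+1.810) = 7.74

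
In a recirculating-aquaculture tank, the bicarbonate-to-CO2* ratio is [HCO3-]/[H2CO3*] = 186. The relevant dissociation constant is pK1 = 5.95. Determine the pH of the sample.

pH = 8.22

From K1 = [H⁺][HCO3-]/[H2CO3*]:  pH = pK1 + log₁₀([HCO3-]/[H2CO3*])
log₁₀(186) = +2.270
pH = 5.95 + (+2.270) = 8.22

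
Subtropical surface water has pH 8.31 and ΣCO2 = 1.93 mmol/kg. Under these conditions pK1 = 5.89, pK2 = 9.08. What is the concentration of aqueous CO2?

[CO2*] = 6.25 μmol/kg

α₀ = 1 / (1 + K1/[H⁺] + K1K2/[H⁺]²) = 1 / (1 + 10^+2.42 + 10^+1.65)
   = 1 / (1 + 263.03 + 44.668) = 1/308.70 = 0.003239
[CO2*] = α₀ × DIC = 0.003239 × 1.93 = 0.00625 mmol/kg = 6.25 μmol/kg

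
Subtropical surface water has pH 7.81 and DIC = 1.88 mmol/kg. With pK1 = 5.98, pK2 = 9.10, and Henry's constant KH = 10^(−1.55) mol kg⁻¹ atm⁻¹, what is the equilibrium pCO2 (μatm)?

α₀ = 1 / (1 + K1/[H⁺] + K1K2/[H⁺]²) = 1 / (1 + 10^+1.83 + 10^+0.54)
   = 1 / (1 + 67.608 + 3.4674) = 1/72.076 = 0.01387
[CO2*] = α₀ × DIC = 0.01387 × 1.88 = 0.02608 mmol/kg
pCO2 = [CO2*]/KH = 2.608×10^-5 / 2.818×10^-2 = 925 μatm

pCO2 = 925 μatm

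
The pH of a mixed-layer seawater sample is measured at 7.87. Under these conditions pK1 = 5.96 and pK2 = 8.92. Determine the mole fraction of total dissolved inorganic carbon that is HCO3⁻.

α₁ = 1 / (1 + [H⁺]/K1 + K2/[H⁺]) = 1 / (1 + 10^-1.91 + 10^-1.05)
   = 1 / (1 + 0.012303 + 0.089125) = 1/1.1014 = 0.9079

α₁ = 0.908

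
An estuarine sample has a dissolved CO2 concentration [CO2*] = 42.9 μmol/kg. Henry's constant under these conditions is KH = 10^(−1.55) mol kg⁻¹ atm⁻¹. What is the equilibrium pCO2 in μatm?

pCO2 = 1520 μatm

KH = 10^(−1.55) = 2.818×10^-2 mol kg⁻¹ atm⁻¹
pCO2 = [CO2*]/KH = 42.9×10^-6 / 2.818×10^-2 = 1.52×10^-3 atm = 1520 μatm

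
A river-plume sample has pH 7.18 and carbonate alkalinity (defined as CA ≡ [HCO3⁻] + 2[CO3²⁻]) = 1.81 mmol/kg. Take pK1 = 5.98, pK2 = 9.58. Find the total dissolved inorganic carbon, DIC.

DIC = 1.92 mmol/kg

CA = [HCO3⁻] + 2[CO3²⁻] = (α₁ + 2α₂)·DIC
At pH 7.18: [H⁺]/K1 = 10^-1.20 = 0.063096, K2/[H⁺] = 10^-2.40 = 0.0039811
α₁ = 1/(1 + 0.063096 + 0.0039811) = 1/1.0671 = 0.9371; α₂ = α₁·K2/[H⁺] = 0.003731
α₁ + 2α₂ = 0.9446
DIC = CA / (α₁ + 2α₂) = 1.81 / 0.9446 = 1.92 mmol/kg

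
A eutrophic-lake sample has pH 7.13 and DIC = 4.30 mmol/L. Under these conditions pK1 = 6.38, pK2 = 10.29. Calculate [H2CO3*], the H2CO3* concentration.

[CO2*] = 0.649 mmol/L

α₀ = 1 / (1 + K1/[H⁺] + K1K2/[H⁺]²) = 1 / (1 + 10^+0.75 + 10^-2.41)
   = 1 / (1 + 5.6234 + 0.0038905) = 1/6.6273 = 0.1509
[CO2*] = α₀ × DIC = 0.1509 × 4.30 = 0.649 mmol/L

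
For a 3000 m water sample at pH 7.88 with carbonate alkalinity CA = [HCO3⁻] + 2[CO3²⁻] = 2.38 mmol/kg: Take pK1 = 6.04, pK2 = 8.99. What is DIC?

CA = [HCO3⁻] + 2[CO3²⁻] = (α₁ + 2α₂)·DIC
At pH 7.88: [H⁺]/K1 = 10^-1.84 = 0.014454, K2/[H⁺] = 10^-1.11 = 0.077625
α₁ = 1/(1 + 0.014454 + 0.077625) = 1/1.0921 = 0.9157; α₂ = α₁·K2/[H⁺] = 0.07108
α₁ + 2α₂ = 1.0578
DIC = CA / (α₁ + 2α₂) = 2.38 / 1.0578 = 2.25 mmol/kg

DIC = 2.25 mmol/kg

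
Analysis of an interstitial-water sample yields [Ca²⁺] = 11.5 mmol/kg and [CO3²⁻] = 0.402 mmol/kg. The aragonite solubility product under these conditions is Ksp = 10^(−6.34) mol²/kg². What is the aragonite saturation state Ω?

Ω = 10.1

Ksp = 10^(−6.34) = 4.571×10^-7
Ω = [Ca²⁺][CO3²⁻]/Ksp = (11.5×10^-3)(0.402×10^-3) / 4.571×10^-7 = 10.1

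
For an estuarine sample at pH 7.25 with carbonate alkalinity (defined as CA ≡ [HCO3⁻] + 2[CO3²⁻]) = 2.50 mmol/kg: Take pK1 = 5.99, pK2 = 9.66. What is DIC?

DIC = 2.63 mmol/kg

CA = [HCO3⁻] + 2[CO3²⁻] = (α₁ + 2α₂)·DIC
At pH 7.25: [H⁺]/K1 = 10^-1.26 = 0.054954, K2/[H⁺] = 10^-2.41 = 0.0038905
α₁ = 1/(1 + 0.054954 + 0.0038905) = 1/1.0588 = 0.9444; α₂ = α₁·K2/[H⁺] = 0.003674
α₁ + 2α₂ = 0.9518
DIC = CA / (α₁ + 2α₂) = 2.50 / 0.9518 = 2.63 mmol/kg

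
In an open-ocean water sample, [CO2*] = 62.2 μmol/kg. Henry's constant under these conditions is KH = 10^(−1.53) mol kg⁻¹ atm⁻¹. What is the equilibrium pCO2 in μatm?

pCO2 = 2110 μatm

KH = 10^(−1.53) = 2.951×10^-2 mol kg⁻¹ atm⁻¹
pCO2 = [CO2*]/KH = 62.2×10^-6 / 2.951×10^-2 = 2.11×10^-3 atm = 2110 μatm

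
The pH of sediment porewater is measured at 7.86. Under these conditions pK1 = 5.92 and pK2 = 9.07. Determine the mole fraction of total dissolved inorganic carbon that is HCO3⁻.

α₁ = 0.932

α₁ = 1 / (1 + [H⁺]/K1 + K2/[H⁺]) = 1 / (1 + 10^-1.94 + 10^-1.21)
   = 1 / (1 + 0.011482 + 0.061660) = 1/1.0731 = 0.9318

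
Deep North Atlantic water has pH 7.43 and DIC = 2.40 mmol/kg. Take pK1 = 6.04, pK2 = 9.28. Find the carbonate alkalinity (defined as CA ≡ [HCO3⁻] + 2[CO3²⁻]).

CA = [HCO3⁻] + 2[CO3²⁻] = (α₁ + 2α₂)·DIC
At pH 7.43: [H⁺]/K1 = 10^-1.39 = 0.040738, K2/[H⁺] = 10^-1.85 = 0.014125
α₁ = 1/(1 + 0.040738 + 0.014125) = 1/1.0549 = 0.9480; α₂ = α₁·K2/[H⁺] = 0.01339
α₁ + 2α₂ = 0.9748
CA = 0.9748 × 2.40 = 2.34 mmol/kg

CA = 2.34 mmol/kg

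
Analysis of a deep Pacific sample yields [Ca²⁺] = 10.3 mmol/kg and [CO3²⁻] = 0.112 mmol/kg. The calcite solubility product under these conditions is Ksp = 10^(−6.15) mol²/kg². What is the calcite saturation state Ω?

Ksp = 10^(−6.15) = 7.079×10^-7
Ω = [Ca²⁺][CO3²⁻]/Ksp = (10.3×10^-3)(0.112×10^-3) / 7.079×10^-7 = 1.63

Ω = 1.63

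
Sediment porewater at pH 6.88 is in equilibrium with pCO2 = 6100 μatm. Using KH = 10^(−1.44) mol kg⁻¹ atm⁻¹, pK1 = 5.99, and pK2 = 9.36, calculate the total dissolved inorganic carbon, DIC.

DIC = 1.95 mmol/kg

[CO2*] = KH · pCO2 = 10^(−1.44) × 6100×10^-6 = 2.215×10^-4 mol/kg
α₀ = 1/(1 + K1/[H⁺] + K1K2/[H⁺]²) = 1/(1 + 10^+0.89 + 10^-1.59) = 0.1138
DIC = [CO2*]/α₀ = 2.215×10^-4 / 0.1138 = 1.95 mmol/kg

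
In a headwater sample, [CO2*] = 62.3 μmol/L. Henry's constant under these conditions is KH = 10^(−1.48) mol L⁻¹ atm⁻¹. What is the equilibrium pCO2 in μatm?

pCO2 = 1880 μatm

KH = 10^(−1.48) = 3.311×10^-2 mol L⁻¹ atm⁻¹
pCO2 = [CO2*]/KH = 62.3×10^-6 / 3.311×10^-2 = 1.88×10^-3 atm = 1880 μatm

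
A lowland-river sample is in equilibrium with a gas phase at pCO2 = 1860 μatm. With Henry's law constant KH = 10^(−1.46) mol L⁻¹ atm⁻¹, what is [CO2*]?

[CO2*] = 64.5 μmol/L

KH = 10^(−1.46) = 3.467×10^-2 mol L⁻¹ atm⁻¹
[CO2*] = KH · pCO2 = 3.467×10^-2 × 1860×10^-6 atm = 6.45×10^-5 mol/L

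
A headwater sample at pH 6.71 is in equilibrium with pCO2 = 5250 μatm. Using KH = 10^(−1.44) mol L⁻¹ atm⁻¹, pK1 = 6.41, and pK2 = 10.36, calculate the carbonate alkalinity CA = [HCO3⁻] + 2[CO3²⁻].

CA = 0.380 mmol/L

[CO2*] = KH · pCO2 = 10^(−1.44) × 5250×10^-6 = 1.906×10^-4 mol/L
α₀ = 1/(1 + K1/[H⁺] + K1K2/[H⁺]²) = 1/(1 + 10^+0.30 + 10^-3.35) = 0.3338
DIC = [CO2*]/α₀ = 1.906×10^-4 / 0.3338 = 0.5710 mmol/L
CA = (α₁ + 2α₂)·DIC = (0.6660 + 2×0.0001491) × 0.5710 = 0.380 mmol/L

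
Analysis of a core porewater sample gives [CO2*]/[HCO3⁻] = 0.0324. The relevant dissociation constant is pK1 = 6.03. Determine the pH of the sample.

From K1 = [H⁺][HCO3⁻]/[CO2*]:  pH = pK1 − log₁₀([CO2*]/[HCO3⁻])
log₁₀(0.0324) = -1.489
pH = 6.03 − (-1.489) = 7.52

pH = 7.52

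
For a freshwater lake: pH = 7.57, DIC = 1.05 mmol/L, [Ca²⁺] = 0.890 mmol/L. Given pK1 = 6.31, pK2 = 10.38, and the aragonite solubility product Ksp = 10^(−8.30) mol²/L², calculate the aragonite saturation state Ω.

α₂ = 1 / (1 + [H⁺]/K2 + [H⁺]²/(K1K2)) = 1 / (1 + 10^+2.81 + 10^+1.55)
   = 1 / (1 + 645.65 + 35.481) = 1/682.14 = 0.001466
[CO3²⁻] = α₂ × DIC = 0.001466 × 1.05 = 0.001539 mmol/L = 1.539 μmol/L
Ksp = 10^(−8.30) = 5.012×10^-9
Ω = [Ca²⁺][CO3²⁻]/Ksp = (0.890×10^-3)(1.539×10^-6) / 5.012×10^-9 = 0.273

Ω = 0.273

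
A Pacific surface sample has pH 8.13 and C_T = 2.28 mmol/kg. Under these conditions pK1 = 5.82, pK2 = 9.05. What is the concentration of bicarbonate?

α₁ = 1 / (1 + [H⁺]/K1 + K2/[H⁺]) = 1 / (1 + 10^-2.31 + 10^-0.92)
   = 1 / (1 + 0.0048978 + 0.12023) = 1/1.1251 = 0.8888
[HCO3⁻] = α₁ × DIC = 0.8888 × 2.28 = 2.03 mmol/kg

[HCO3⁻] = 2.03 mmol/kg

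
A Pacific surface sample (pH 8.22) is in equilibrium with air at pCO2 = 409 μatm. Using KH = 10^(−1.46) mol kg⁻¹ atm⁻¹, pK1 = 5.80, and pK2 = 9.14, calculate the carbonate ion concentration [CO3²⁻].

[CO2*] = KH · pCO2 = 10^(−1.46) × 409×10^-6 = 1.418×10^-5 mol/kg
α₀ = 1/(1 + K1/[H⁺] + K1K2/[H⁺]²) = 1/(1 + 10^+2.42 + 10^+1.50) = 0.003382
DIC = [CO2*]/α₀ = 1.418×10^-5 / 0.003382 = 4.193 mmol/kg
[CO3²⁻] = α₂·DIC; α₂ = 0.1070, so [CO3²⁻] = 0.1070 × 4.193 = 0.448 mmol/kg

[CO3²⁻] = 0.448 mmol/kg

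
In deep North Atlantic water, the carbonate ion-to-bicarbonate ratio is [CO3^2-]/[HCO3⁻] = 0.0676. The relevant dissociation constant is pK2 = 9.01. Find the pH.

From K2 = [H⁺][CO3^2-]/[HCO3⁻]:  pH = pK2 + log₁₀([CO3^2-]/[HCO3⁻])
log₁₀(0.0676) = -1.170
pH = 9.01 + (-1.170) = 7.84

pH = 7.84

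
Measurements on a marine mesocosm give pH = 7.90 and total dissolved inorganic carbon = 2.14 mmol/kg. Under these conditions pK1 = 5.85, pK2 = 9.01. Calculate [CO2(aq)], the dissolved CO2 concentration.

α₀ = 1 / (1 + K1/[H⁺] + K1K2/[H⁺]²) = 1 / (1 + 10^+2.05 + 10^+0.94)
   = 1 / (1 + 112.20 + 8.7096) = 1/121.91 = 0.008203
[CO2*] = α₀ × DIC = 0.008203 × 2.14 = 0.0176 mmol/kg = 17.6 μmol/kg

[CO2*] = 17.6 μmol/kg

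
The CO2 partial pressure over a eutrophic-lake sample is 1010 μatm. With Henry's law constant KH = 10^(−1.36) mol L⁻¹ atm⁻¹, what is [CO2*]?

[CO2*] = 44.1 μmol/L

KH = 10^(−1.36) = 4.365×10^-2 mol L⁻¹ atm⁻¹
[CO2*] = KH · pCO2 = 4.365×10^-2 × 1010×10^-6 atm = 4.41×10^-5 mol/L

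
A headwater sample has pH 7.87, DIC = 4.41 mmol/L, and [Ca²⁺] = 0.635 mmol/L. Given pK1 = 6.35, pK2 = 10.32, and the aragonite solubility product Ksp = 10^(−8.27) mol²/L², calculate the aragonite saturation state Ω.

α₂ = 1 / (1 + [H⁺]/K2 + [H⁺]²/(K1K2)) = 1 / (1 + 10^+2.45 + 10^+0.93)
   = 1 / (1 + 281.84 + 8.5114) = 1/291.35 = 0.003432
[CO3²⁻] = α₂ × DIC = 0.003432 × 4.41 = 0.01514 mmol/L = 15.14 μmol/L
Ksp = 10^(−8.27) = 5.370×10^-9
Ω = [Ca²⁺][CO3²⁻]/Ksp = (0.635×10^-3)(1.514×10^-5) / 5.370×10^-9 = 1.79

Ω = 1.79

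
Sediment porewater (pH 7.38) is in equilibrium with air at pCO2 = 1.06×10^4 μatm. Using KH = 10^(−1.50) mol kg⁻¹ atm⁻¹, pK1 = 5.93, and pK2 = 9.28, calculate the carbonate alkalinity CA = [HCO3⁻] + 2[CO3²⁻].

[CO2*] = KH · pCO2 = 10^(−1.50) × 1.06×10^4×10^-6 = 3.352×10^-4 mol/kg
α₀ = 1/(1 + K1/[H⁺] + K1K2/[H⁺]²) = 1/(1 + 10^+1.45 + 10^-0.45) = 0.03385
DIC = [CO2*]/α₀ = 3.352×10^-4 / 0.03385 = 9.901 mmol/kg
CA = (α₁ + 2α₂)·DIC = (0.9541 + 2×0.01201) × 9.901 = 9.69 mmol/kg

CA = 9.69 mmol/kg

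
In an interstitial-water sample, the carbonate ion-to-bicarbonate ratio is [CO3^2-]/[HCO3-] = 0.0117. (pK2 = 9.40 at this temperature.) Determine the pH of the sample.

pH = 7.47

From K2 = [H⁺][CO3^2-]/[HCO3-]:  pH = pK2 + log₁₀([CO3^2-]/[HCO3-])
log₁₀(0.0117) = -1.932
pH = 9.40 + (-1.932) = 7.47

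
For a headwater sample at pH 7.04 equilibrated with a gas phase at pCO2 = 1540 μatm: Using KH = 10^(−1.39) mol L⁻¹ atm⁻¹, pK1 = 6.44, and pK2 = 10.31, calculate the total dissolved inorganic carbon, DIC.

[CO2*] = KH · pCO2 = 10^(−1.39) × 1540×10^-6 = 6.274×10^-5 mol/L
α₀ = 1/(1 + K1/[H⁺] + K1K2/[H⁺]²) = 1/(1 + 10^+0.60 + 10^-2.67) = 0.2007
DIC = [CO2*]/α₀ = 6.274×10^-5 / 0.2007 = 0.313 mmol/L

DIC = 0.313 mmol/L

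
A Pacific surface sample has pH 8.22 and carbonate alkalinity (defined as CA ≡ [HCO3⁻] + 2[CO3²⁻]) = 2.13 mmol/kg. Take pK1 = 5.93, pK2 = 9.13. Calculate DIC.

DIC = 1.93 mmol/kg

CA = [HCO3⁻] + 2[CO3²⁻] = (α₁ + 2α₂)·DIC
At pH 8.22: [H⁺]/K1 = 10^-2.29 = 0.0051286, K2/[H⁺] = 10^-0.91 = 0.12303
α₁ = 1/(1 + 0.0051286 + 0.12303) = 1/1.1282 = 0.8864; α₂ = α₁·K2/[H⁺] = 0.1091
α₁ + 2α₂ = 1.1045
DIC = CA / (α₁ + 2α₂) = 2.13 / 1.1045 = 1.93 mmol/kg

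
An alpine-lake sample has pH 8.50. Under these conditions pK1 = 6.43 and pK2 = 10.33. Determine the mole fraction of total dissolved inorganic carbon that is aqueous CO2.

α₀ = 0.00832

α₀ = 1 / (1 + K1/[H⁺] + K1K2/[H⁺]²) = 1 / (1 + 10^+2.07 + 10^+0.24)
   = 1 / (1 + 117.49 + 1.7378) = 1/120.23 = 0.008318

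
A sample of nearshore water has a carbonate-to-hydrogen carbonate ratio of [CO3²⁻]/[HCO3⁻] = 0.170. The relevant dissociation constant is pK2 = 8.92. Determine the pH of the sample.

From K2 = [H⁺][CO3²⁻]/[HCO3⁻]:  pH = pK2 + log₁₀([CO3²⁻]/[HCO3⁻])
log₁₀(0.170) = -0.770
pH = 8.92 + (-0.770) = 8.15

pH = 8.15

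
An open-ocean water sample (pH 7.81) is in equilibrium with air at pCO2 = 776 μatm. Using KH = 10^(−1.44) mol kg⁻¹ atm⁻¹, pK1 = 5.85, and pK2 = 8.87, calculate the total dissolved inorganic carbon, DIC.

DIC = 2.82 mmol/kg

[CO2*] = KH · pCO2 = 10^(−1.44) × 776×10^-6 = 2.817×10^-5 mol/kg
α₀ = 1/(1 + K1/[H⁺] + K1K2/[H⁺]²) = 1/(1 + 10^+1.96 + 10^+0.90) = 0.009986
DIC = [CO2*]/α₀ = 2.817×10^-5 / 0.009986 = 2.82 mmol/kg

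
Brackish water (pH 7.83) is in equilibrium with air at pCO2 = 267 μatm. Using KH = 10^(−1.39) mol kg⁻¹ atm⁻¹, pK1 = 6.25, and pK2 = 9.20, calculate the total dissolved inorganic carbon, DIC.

DIC = 0.442 mmol/kg

[CO2*] = KH · pCO2 = 10^(−1.39) × 267×10^-6 = 1.088×10^-5 mol/kg
α₀ = 1/(1 + K1/[H⁺] + K1K2/[H⁺]²) = 1/(1 + 10^+1.58 + 10^+0.21) = 0.02461
DIC = [CO2*]/α₀ = 1.088×10^-5 / 0.02461 = 0.442 mmol/kg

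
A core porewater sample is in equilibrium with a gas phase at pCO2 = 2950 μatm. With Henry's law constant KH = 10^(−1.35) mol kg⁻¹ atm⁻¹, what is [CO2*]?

KH = 10^(−1.35) = 4.467×10^-2 mol kg⁻¹ atm⁻¹
[CO2*] = KH · pCO2 = 4.467×10^-2 × 2950×10^-6 atm = 1.32×10^-4 mol/kg

[CO2*] = 132 μmol/kg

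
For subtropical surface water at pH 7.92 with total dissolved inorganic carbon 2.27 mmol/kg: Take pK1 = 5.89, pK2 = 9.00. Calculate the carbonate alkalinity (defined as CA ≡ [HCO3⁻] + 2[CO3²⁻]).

CA = 2.42 mmol/kg

CA = [HCO3⁻] + 2[CO3²⁻] = (α₁ + 2α₂)·DIC
At pH 7.92: [H⁺]/K1 = 10^-2.03 = 0.0093325, K2/[H⁺] = 10^-1.08 = 0.083176
α₁ = 1/(1 + 0.0093325 + 0.083176) = 1/1.0925 = 0.9153; α₂ = α₁·K2/[H⁺] = 0.07613
α₁ + 2α₂ = 1.0676
CA = 1.0676 × 2.27 = 2.42 mmol/kg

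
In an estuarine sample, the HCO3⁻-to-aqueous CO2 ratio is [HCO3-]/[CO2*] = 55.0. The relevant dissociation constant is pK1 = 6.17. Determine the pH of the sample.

From K1 = [H⁺][HCO3-]/[CO2*]:  pH = pK1 + log₁₀([HCO3-]/[CO2*])
log₁₀(55.0) = +1.740
pH = 6.17 + (+1.740) = 7.91

pH = 7.91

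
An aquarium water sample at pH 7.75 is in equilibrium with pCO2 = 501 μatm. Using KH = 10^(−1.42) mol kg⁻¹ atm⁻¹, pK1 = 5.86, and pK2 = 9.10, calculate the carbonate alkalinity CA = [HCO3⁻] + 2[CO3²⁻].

CA = 1.61 mmol/kg

[CO2*] = KH · pCO2 = 10^(−1.42) × 501×10^-6 = 1.905×10^-5 mol/kg
α₀ = 1/(1 + K1/[H⁺] + K1K2/[H⁺]²) = 1/(1 + 10^+1.89 + 10^+0.54) = 0.01218
DIC = [CO2*]/α₀ = 1.905×10^-5 / 0.01218 = 1.564 mmol/kg
CA = (α₁ + 2α₂)·DIC = (0.9456 + 2×0.04224) × 1.564 = 1.61 mmol/kg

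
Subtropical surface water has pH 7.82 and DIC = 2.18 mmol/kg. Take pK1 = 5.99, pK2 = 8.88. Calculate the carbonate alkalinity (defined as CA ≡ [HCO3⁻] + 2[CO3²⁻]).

CA = [HCO3⁻] + 2[CO3²⁻] = (α₁ + 2α₂)·DIC
At pH 7.82: [H⁺]/K1 = 10^-1.83 = 0.014791, K2/[H⁺] = 10^-1.06 = 0.087096
α₁ = 1/(1 + 0.014791 + 0.087096) = 1/1.1019 = 0.9075; α₂ = α₁·K2/[H⁺] = 0.07904
α₁ + 2α₂ = 1.0656
CA = 1.0656 × 2.18 = 2.32 mmol/kg

CA = 2.32 mmol/kg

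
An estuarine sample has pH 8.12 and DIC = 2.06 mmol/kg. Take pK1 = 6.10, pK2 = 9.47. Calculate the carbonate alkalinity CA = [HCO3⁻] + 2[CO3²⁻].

CA = 2.13 mmol/kg

CA = [HCO3⁻] + 2[CO3²⁻] = (α₁ + 2α₂)·DIC
At pH 8.12: [H⁺]/K1 = 10^-2.02 = 0.0095499, K2/[H⁺] = 10^-1.35 = 0.044668
α₁ = 1/(1 + 0.0095499 + 0.044668) = 1/1.0542 = 0.9486; α₂ = α₁·K2/[H⁺] = 0.04237
α₁ + 2α₂ = 1.0333
CA = 1.0333 × 2.06 = 2.13 mmol/kg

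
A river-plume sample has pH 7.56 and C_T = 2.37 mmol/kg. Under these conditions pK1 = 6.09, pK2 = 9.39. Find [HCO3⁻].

[HCO3⁻] = 2.26 mmol/kg

α₁ = 1 / (1 + [H⁺]/K1 + K2/[H⁺]) = 1 / (1 + 10^-1.47 + 10^-1.83)
   = 1 / (1 + 0.033884 + 0.014791) = 1/1.0487 = 0.9536
[HCO3⁻] = α₁ × DIC = 0.9536 × 2.37 = 2.26 mmol/kg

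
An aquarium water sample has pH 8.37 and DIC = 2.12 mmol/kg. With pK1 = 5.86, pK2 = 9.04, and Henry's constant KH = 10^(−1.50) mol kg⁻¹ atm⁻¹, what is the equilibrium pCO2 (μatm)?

pCO2 = 170 μatm

α₀ = 1 / (1 + K1/[H⁺] + K1K2/[H⁺]²) = 1 / (1 + 10^+2.51 + 10^+1.84)
   = 1 / (1 + 323.59 + 69.183) = 1/393.78 = 0.002540
[CO2*] = α₀ × DIC = 0.002540 × 2.12 = 0.005384 mmol/kg = 5.384 μmol/kg
pCO2 = [CO2*]/KH = 5.384×10^-6 / 3.162×10^-2 = 170 μatm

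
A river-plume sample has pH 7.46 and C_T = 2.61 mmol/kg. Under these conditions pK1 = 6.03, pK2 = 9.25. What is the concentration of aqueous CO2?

α₀ = 1 / (1 + K1/[H⁺] + K1K2/[H⁺]²) = 1 / (1 + 10^+1.43 + 10^-0.36)
   = 1 / (1 + 26.915 + 0.43652) = 1/28.352 = 0.03527
[CO2*] = α₀ × DIC = 0.03527 × 2.61 = 0.0921 mmol/kg

[CO2*] = 0.0921 mmol/kg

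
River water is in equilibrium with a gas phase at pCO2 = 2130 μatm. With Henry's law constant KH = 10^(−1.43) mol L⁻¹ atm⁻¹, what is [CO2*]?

KH = 10^(−1.43) = 3.715×10^-2 mol L⁻¹ atm⁻¹
[CO2*] = KH · pCO2 = 3.715×10^-2 × 2130×10^-6 atm = 7.91×10^-5 mol/L

[CO2*] = 79.1 μmol/L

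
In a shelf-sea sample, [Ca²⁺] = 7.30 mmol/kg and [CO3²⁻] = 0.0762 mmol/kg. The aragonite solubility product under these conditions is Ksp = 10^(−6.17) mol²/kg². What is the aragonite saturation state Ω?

Ksp = 10^(−6.17) = 6.761×10^-7
Ω = [Ca²⁺][CO3²⁻]/Ksp = (7.30×10^-3)(0.0762×10^-3) / 6.761×10^-7 = 0.823

Ω = 0.823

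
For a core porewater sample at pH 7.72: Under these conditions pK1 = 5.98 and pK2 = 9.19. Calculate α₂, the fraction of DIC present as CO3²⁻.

α₂ = 1 / (1 + [H⁺]/K2 + [H⁺]²/(K1K2)) = 1 / (1 + 10^+1.47 + 10^-0.27)
   = 1 / (1 + 29.512 + 0.53703) = 1/31.049 = 0.03221

α₂ = 0.0322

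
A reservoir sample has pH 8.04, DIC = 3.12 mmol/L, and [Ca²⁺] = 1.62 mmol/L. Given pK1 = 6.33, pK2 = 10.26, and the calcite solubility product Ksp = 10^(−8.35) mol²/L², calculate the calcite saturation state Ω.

α₂ = 1 / (1 + [H⁺]/K2 + [H⁺]²/(K1K2)) = 1 / (1 + 10^+2.22 + 10^+0.51)
   = 1 / (1 + 165.96 + 3.2359) = 1/170.19 = 0.005876
[CO3²⁻] = α₂ × DIC = 0.005876 × 3.12 = 0.01833 mmol/L = 18.33 μmol/L
Ksp = 10^(−8.35) = 4.467×10^-9
Ω = [Ca²⁺][CO3²⁻]/Ksp = (1.62×10^-3)(1.833×10^-5) / 4.467×10^-9 = 6.65

Ω = 6.65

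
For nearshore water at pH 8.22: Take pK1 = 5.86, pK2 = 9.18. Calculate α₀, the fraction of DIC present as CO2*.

α₀ = 1 / (1 + K1/[H⁺] + K1K2/[H⁺]²) = 1 / (1 + 10^+2.36 + 10^+1.40)
   = 1 / (1 + 229.09 + 25.119) = 1/255.21 = 0.003918

α₀ = 0.00392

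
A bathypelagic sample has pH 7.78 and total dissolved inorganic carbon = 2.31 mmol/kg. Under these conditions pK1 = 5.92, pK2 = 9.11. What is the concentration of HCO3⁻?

[HCO3⁻] = 2.18 mmol/kg

α₁ = 1 / (1 + [H⁺]/K1 + K2/[H⁺]) = 1 / (1 + 10^-1.86 + 10^-1.33)
   = 1 / (1 + 0.013804 + 0.046774) = 1/1.0606 = 0.9429
[HCO3⁻] = α₁ × DIC = 0.9429 × 2.31 = 2.18 mmol/kg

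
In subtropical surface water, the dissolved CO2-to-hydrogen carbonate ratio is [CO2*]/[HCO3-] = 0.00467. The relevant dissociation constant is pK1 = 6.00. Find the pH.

pH = 8.33

From K1 = [H⁺][HCO3-]/[CO2*]:  pH = pK1 − log₁₀([CO2*]/[HCO3-])
log₁₀(0.00467) = -2.331
pH = 6.00 − (-2.331) = 8.33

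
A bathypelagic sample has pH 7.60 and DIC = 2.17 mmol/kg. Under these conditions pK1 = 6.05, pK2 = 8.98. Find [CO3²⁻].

α₂ = 1 / (1 + [H⁺]/K2 + [H⁺]²/(K1K2)) = 1 / (1 + 10^+1.38 + 10^-0.17)
   = 1 / (1 + 23.988 + 0.67608) = 1/25.664 = 0.03896
[CO3²⁻] = α₂ × DIC = 0.03896 × 2.17 = 0.0846 mmol/kg

[CO3²⁻] = 0.0846 mmol/kg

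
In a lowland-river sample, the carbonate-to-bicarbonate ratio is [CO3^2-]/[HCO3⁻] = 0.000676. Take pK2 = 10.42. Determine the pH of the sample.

From K2 = [H⁺][CO3^2-]/[HCO3⁻]:  pH = pK2 + log₁₀([CO3^2-]/[HCO3⁻])
log₁₀(0.000676) = -3.170
pH = 10.42 + (-3.170) = 7.25

pH = 7.25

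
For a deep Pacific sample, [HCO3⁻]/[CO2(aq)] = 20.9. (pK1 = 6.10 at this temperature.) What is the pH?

pH = 7.42

From K1 = [H⁺][HCO3⁻]/[CO2(aq)]:  pH = pK1 + log₁₀([HCO3⁻]/[CO2(aq)])
log₁₀(20.9) = +1.320
pH = 6.10 + (+1.320) = 7.42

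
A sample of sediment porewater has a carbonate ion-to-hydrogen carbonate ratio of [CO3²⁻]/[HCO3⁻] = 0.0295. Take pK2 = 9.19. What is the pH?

From K2 = [H⁺][CO3²⁻]/[HCO3⁻]:  pH = pK2 + log₁₀([CO3²⁻]/[HCO3⁻])
log₁₀(0.0295) = -1.530
pH = 9.19 + (-1.530) = 7.66

pH = 7.66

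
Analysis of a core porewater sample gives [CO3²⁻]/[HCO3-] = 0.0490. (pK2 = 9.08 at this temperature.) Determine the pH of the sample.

From K2 = [H⁺][CO3²⁻]/[HCO3-]:  pH = pK2 + log₁₀([CO3²⁻]/[HCO3-])
log₁₀(0.0490) = -1.310
pH = 9.08 + (-1.310) = 7.77

pH = 7.77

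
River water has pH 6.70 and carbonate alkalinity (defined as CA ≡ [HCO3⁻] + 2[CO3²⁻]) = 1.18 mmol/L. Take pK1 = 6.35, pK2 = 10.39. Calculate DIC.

DIC = 1.71 mmol/L

CA = [HCO3⁻] + 2[CO3²⁻] = (α₁ + 2α₂)·DIC
At pH 6.70: [H⁺]/K1 = 10^-0.35 = 0.44668, K2/[H⁺] = 10^-3.69 = 0.00020417
α₁ = 1/(1 + 0.44668 + 0.00020417) = 1/1.4469 = 0.6911; α₂ = α₁·K2/[H⁺] = 0.0001411
α₁ + 2α₂ = 0.6914
DIC = CA / (α₁ + 2α₂) = 1.18 / 0.6914 = 1.71 mmol/L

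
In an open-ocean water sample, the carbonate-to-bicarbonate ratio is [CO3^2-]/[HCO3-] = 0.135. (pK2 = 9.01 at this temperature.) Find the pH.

From K2 = [H⁺][CO3^2-]/[HCO3-]:  pH = pK2 + log₁₀([CO3^2-]/[HCO3-])
log₁₀(0.135) = -0.870
pH = 9.01 + (-0.870) = 8.14

pH = 8.14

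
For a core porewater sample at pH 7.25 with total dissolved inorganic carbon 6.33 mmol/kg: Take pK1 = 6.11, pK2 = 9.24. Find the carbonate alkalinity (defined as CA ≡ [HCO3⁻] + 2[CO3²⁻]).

CA = [HCO3⁻] + 2[CO3²⁻] = (α₁ + 2α₂)·DIC
At pH 7.25: [H⁺]/K1 = 10^-1.14 = 0.072444, K2/[H⁺] = 10^-1.99 = 0.010233
α₁ = 1/(1 + 0.072444 + 0.010233) = 1/1.0827 = 0.9236; α₂ = α₁·K2/[H⁺] = 0.009452
α₁ + 2α₂ = 0.9425
CA = 0.9425 × 6.33 = 5.97 mmol/kg

CA = 5.97 mmol/kg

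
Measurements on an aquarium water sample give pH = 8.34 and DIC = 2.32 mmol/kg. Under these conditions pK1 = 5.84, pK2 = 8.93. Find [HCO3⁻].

α₁ = 1 / (1 + [H⁺]/K1 + K2/[H⁺]) = 1 / (1 + 10^-2.50 + 10^-0.59)
   = 1 / (1 + 0.0031623 + 0.25704) = 1/1.2602 = 0.7935
[HCO3⁻] = α₁ × DIC = 0.7935 × 2.32 = 1.84 mmol/kg

[HCO3⁻] = 1.84 mmol/kg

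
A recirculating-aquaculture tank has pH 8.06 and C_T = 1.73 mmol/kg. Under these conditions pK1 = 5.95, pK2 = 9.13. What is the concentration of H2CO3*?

α₀ = 1 / (1 + K1/[H⁺] + K1K2/[H⁺]²) = 1 / (1 + 10^+2.11 + 10^+1.04)
   = 1 / (1 + 128.82 + 10.965) = 1/140.79 = 0.007103
[CO2*] = α₀ × DIC = 0.007103 × 1.73 = 0.0123 mmol/kg = 12.3 μmol/kg

[CO2*] = 12.3 μmol/kg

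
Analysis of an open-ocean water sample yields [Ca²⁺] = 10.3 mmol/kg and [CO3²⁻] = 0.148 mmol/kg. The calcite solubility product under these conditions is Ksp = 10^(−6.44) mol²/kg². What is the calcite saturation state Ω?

Ω = 4.20

Ksp = 10^(−6.44) = 3.631×10^-7
Ω = [Ca²⁺][CO3²⁻]/Ksp = (10.3×10^-3)(0.148×10^-3) / 3.631×10^-7 = 4.20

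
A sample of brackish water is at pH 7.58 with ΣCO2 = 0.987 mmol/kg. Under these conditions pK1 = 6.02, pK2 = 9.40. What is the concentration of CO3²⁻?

α₂ = 1 / (1 + [H⁺]/K2 + [H⁺]²/(K1K2)) = 1 / (1 + 10^+1.82 + 10^+0.26)
   = 1 / (1 + 66.069 + 1.8197) = 1/68.889 = 0.01452
[CO3²⁻] = α₂ × DIC = 0.01452 × 0.987 = 0.0143 mmol/kg = 14.3 μmol/kg

[CO3²⁻] = 14.3 μmol/kg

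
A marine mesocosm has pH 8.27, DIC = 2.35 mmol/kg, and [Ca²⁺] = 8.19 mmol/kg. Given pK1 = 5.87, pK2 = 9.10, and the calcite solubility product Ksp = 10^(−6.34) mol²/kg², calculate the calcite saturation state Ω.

Ω = 5.41

α₂ = 1 / (1 + [H⁺]/K2 + [H⁺]²/(K1K2)) = 1 / (1 + 10^+0.83 + 10^-1.57)
   = 1 / (1 + 6.7608 + 0.026915) = 1/7.7877 = 0.1284
[CO3²⁻] = α₂ × DIC = 0.1284 × 2.35 = 0.3018 mmol/kg
Ksp = 10^(−6.34) = 4.571×10^-7
Ω = [Ca²⁺][CO3²⁻]/Ksp = (8.19×10^-3)(3.018×10^-4) / 4.571×10^-7 = 5.41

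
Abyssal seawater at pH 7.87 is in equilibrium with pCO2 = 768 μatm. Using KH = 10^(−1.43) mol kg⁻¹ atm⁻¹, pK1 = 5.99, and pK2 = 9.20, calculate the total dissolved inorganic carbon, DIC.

DIC = 2.29 mmol/kg

[CO2*] = KH · pCO2 = 10^(−1.43) × 768×10^-6 = 2.853×10^-5 mol/kg
α₀ = 1/(1 + K1/[H⁺] + K1K2/[H⁺]²) = 1/(1 + 10^+1.88 + 10^+0.55) = 0.01244
DIC = [CO2*]/α₀ = 2.853×10^-5 / 0.01244 = 2.29 mmol/kg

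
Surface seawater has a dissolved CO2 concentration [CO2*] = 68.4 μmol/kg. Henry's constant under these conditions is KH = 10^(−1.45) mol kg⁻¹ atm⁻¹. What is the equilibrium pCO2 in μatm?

KH = 10^(−1.45) = 3.548×10^-2 mol kg⁻¹ atm⁻¹
pCO2 = [CO2*]/KH = 68.4×10^-6 / 3.548×10^-2 = 1.93×10^-3 atm = 1930 μatm

pCO2 = 1930 μatm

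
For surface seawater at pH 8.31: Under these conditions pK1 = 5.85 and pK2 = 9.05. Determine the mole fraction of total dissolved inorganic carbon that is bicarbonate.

α₁ = 1 / (1 + [H⁺]/K1 + K2/[H⁺]) = 1 / (1 + 10^-2.46 + 10^-0.74)
   = 1 / (1 + 0.0034674 + 0.18197) = 1/1.1854 = 0.8436

α₁ = 0.844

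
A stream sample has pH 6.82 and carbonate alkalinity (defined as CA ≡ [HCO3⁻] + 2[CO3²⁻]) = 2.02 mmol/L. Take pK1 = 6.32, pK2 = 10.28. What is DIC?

DIC = 2.66 mmol/L

CA = [HCO3⁻] + 2[CO3²⁻] = (α₁ + 2α₂)·DIC
At pH 6.82: [H⁺]/K1 = 10^-0.50 = 0.31623, K2/[H⁺] = 10^-3.46 = 0.00034674
α₁ = 1/(1 + 0.31623 + 0.00034674) = 1/1.3166 = 0.7595; α₂ = α₁·K2/[H⁺] = 0.0002634
α₁ + 2α₂ = 0.7601
DIC = CA / (α₁ + 2α₂) = 2.02 / 0.7601 = 2.66 mmol/L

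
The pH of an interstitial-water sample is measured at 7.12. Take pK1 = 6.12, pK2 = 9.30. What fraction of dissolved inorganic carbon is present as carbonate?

α₂ = 1 / (1 + [H⁺]/K2 + [H⁺]²/(K1K2)) = 1 / (1 + 10^+2.18 + 10^+1.18)
   = 1 / (1 + 151.36 + 15.136) = 1/167.49 = 0.005970

α₂ = 0.00597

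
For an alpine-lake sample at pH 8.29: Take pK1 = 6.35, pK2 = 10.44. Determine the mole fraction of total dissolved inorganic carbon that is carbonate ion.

α₂ = 1 / (1 + [H⁺]/K2 + [H⁺]²/(K1K2)) = 1 / (1 + 10^+2.15 + 10^+0.21)
   = 1 / (1 + 141.25 + 1.6218) = 1/143.88 = 0.006950

α₂ = 0.00695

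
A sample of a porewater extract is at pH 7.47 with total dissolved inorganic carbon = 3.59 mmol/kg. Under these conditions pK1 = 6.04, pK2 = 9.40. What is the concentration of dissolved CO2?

[CO2*] = 0.127 mmol/kg

α₀ = 1 / (1 + K1/[H⁺] + K1K2/[H⁺]²) = 1 / (1 + 10^+1.43 + 10^-0.50)
   = 1 / (1 + 26.915 + 0.31623) = 1/28.232 = 0.03542
[CO2*] = α₀ × DIC = 0.03542 × 3.59 = 0.127 mmol/kg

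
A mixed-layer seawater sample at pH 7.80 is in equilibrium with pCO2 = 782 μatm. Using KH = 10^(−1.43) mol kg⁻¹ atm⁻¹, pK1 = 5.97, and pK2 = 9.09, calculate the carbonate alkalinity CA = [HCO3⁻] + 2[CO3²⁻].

CA = 2.17 mmol/kg

[CO2*] = KH · pCO2 = 10^(−1.43) × 782×10^-6 = 2.905×10^-5 mol/kg
α₀ = 1/(1 + K1/[H⁺] + K1K2/[H⁺]²) = 1/(1 + 10^+1.83 + 10^+0.54) = 0.01387
DIC = [CO2*]/α₀ = 2.905×10^-5 / 0.01387 = 2.094 mmol/kg
CA = (α₁ + 2α₂)·DIC = (0.9380 + 2×0.04811) × 2.094 = 2.17 mmol/kg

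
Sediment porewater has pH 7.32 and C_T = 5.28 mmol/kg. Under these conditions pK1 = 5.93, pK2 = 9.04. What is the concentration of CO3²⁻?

[CO3²⁻] = 0.0949 mmol/kg

α₂ = 1 / (1 + [H⁺]/K2 + [H⁺]²/(K1K2)) = 1 / (1 + 10^+1.72 + 10^+0.33)
   = 1 / (1 + 52.481 + 2.1380) = 1/55.619 = 0.01798
[CO3²⁻] = α₂ × DIC = 0.01798 × 5.28 = 0.0949 mmol/kg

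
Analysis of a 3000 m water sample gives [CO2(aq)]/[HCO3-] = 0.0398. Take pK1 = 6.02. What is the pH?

pH = 7.42

From K1 = [H⁺][HCO3-]/[CO2(aq)]:  pH = pK1 − log₁₀([CO2(aq)]/[HCO3-])
log₁₀(0.0398) = -1.400
pH = 6.02 − (-1.400) = 7.42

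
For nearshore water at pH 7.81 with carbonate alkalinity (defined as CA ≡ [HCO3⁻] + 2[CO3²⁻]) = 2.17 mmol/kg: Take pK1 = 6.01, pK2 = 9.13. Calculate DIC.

CA = [HCO3⁻] + 2[CO3²⁻] = (α₁ + 2α₂)·DIC
At pH 7.81: [H⁺]/K1 = 10^-1.80 = 0.015849, K2/[H⁺] = 10^-1.32 = 0.047863
α₁ = 1/(1 + 0.015849 + 0.047863) = 1/1.0637 = 0.9401; α₂ = α₁·K2/[H⁺] = 0.04500
α₁ + 2α₂ = 1.0301
DIC = CA / (α₁ + 2α₂) = 2.17 / 1.0301 = 2.11 mmol/kg

DIC = 2.11 mmol/kg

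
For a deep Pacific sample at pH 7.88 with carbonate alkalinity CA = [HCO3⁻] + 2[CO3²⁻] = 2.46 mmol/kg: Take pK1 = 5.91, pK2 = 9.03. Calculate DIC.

CA = [HCO3⁻] + 2[CO3²⁻] = (α₁ + 2α₂)·DIC
At pH 7.88: [H⁺]/K1 = 10^-1.97 = 0.010715, K2/[H⁺] = 10^-1.15 = 0.070795
α₁ = 1/(1 + 0.010715 + 0.070795) = 1/1.0815 = 0.9246; α₂ = α₁·K2/[H⁺] = 0.06546
α₁ + 2α₂ = 1.0556
DIC = CA / (α₁ + 2α₂) = 2.46 / 1.0556 = 2.33 mmol/kg

DIC = 2.33 mmol/kg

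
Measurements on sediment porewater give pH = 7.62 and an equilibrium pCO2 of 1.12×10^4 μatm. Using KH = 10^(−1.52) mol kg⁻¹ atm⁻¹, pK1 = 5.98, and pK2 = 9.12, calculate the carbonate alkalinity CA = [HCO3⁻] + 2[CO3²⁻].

CA = 15.7 mmol/kg

[CO2*] = KH · pCO2 = 10^(−1.52) × 1.12×10^4×10^-6 = 3.382×10^-4 mol/kg
α₀ = 1/(1 + K1/[H⁺] + K1K2/[H⁺]²) = 1/(1 + 10^+1.64 + 10^+0.14) = 0.02172
DIC = [CO2*]/α₀ = 3.382×10^-4 / 0.02172 = 15.57 mmol/kg
CA = (α₁ + 2α₂)·DIC = (0.9483 + 2×0.02999) × 15.57 = 15.7 mmol/kg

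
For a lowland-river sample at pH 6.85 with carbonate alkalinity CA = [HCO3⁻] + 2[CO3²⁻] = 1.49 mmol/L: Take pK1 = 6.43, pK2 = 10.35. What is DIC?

DIC = 2.06 mmol/L

CA = [HCO3⁻] + 2[CO3²⁻] = (α₁ + 2α₂)·DIC
At pH 6.85: [H⁺]/K1 = 10^-0.42 = 0.38019, K2/[H⁺] = 10^-3.50 = 0.00031623
α₁ = 1/(1 + 0.38019 + 0.00031623) = 1/1.3805 = 0.7244; α₂ = α₁·K2/[H⁺] = 0.0002291
α₁ + 2α₂ = 0.7248
DIC = CA / (α₁ + 2α₂) = 1.49 / 0.7248 = 2.06 mmol/L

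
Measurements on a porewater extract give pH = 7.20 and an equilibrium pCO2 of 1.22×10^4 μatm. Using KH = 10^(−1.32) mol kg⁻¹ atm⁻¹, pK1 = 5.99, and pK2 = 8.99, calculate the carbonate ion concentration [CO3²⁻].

[CO3²⁻] = 0.154 mmol/kg

[CO2*] = KH · pCO2 = 10^(−1.32) × 1.22×10^4×10^-6 = 5.839×10^-4 mol/kg
α₀ = 1/(1 + K1/[H⁺] + K1K2/[H⁺]²) = 1/(1 + 10^+1.21 + 10^-0.58) = 0.05720
DIC = [CO2*]/α₀ = 5.839×10^-4 / 0.05720 = 10.21 mmol/kg
[CO3²⁻] = α₂·DIC; α₂ = 0.01505, so [CO3²⁻] = 0.01505 × 10.21 = 0.154 mmol/kg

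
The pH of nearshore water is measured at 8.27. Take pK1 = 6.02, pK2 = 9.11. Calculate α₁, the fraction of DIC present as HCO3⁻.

α₁ = 0.869

α₁ = 1 / (1 + [H⁺]/K1 + K2/[H⁺]) = 1 / (1 + 10^-2.25 + 10^-0.84)
   = 1 / (1 + 0.0056234 + 0.14454) = 1/1.1502 = 0.8694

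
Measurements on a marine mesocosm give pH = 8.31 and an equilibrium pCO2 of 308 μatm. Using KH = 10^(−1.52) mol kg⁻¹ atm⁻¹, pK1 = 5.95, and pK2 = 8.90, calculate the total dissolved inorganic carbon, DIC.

[CO2*] = KH · pCO2 = 10^(−1.52) × 308×10^-6 = 9.301×10^-6 mol/kg
α₀ = 1/(1 + K1/[H⁺] + K1K2/[H⁺]²) = 1/(1 + 10^+2.36 + 10^+1.77) = 0.003461
DIC = [CO2*]/α₀ = 9.301×10^-6 / 0.003461 = 2.69 mmol/kg

DIC = 2.69 mmol/kg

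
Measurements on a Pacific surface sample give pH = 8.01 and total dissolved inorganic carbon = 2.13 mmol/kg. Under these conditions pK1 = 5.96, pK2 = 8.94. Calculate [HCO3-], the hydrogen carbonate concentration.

[HCO3⁻] = 1.89 mmol/kg

α₁ = 1 / (1 + [H⁺]/K1 + K2/[H⁺]) = 1 / (1 + 10^-2.05 + 10^-0.93)
   = 1 / (1 + 0.0089125 + 0.11749) = 1/1.1264 = 0.8878
[HCO3⁻] = α₁ × DIC = 0.8878 × 2.13 = 1.89 mmol/kg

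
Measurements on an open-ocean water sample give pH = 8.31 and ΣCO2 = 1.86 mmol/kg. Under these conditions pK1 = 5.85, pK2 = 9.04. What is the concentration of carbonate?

α₂ = 1 / (1 + [H⁺]/K2 + [H⁺]²/(K1K2)) = 1 / (1 + 10^+0.73 + 10^-1.73)
   = 1 / (1 + 5.3703 + 0.018621) = 1/6.3889 = 0.1565
[CO3²⁻] = α₂ × DIC = 0.1565 × 1.86 = 0.291 mmol/kg

[CO3²⁻] = 0.291 mmol/kg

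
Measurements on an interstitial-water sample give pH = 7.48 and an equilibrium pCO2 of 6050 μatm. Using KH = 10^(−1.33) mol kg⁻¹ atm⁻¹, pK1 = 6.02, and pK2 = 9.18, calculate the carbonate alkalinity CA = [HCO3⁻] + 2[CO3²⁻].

[CO2*] = KH · pCO2 = 10^(−1.33) × 6050×10^-6 = 2.830×10^-4 mol/kg
α₀ = 1/(1 + K1/[H⁺] + K1K2/[H⁺]²) = 1/(1 + 10^+1.46 + 10^-0.24) = 0.03288
DIC = [CO2*]/α₀ = 2.830×10^-4 / 0.03288 = 8.607 mmol/kg
CA = (α₁ + 2α₂)·DIC = (0.9482 + 2×0.01892) × 8.607 = 8.49 mmol/kg

CA = 8.49 mmol/kg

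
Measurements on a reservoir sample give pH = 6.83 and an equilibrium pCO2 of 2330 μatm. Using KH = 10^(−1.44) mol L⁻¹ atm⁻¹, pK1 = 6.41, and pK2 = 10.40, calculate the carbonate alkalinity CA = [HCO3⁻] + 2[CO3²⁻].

[CO2*] = KH · pCO2 = 10^(−1.44) × 2330×10^-6 = 8.460×10^-5 mol/L
α₀ = 1/(1 + K1/[H⁺] + K1K2/[H⁺]²) = 1/(1 + 10^+0.42 + 10^-3.15) = 0.2754
DIC = [CO2*]/α₀ = 8.460×10^-5 / 0.2754 = 0.3072 mmol/L
CA = (α₁ + 2α₂)·DIC = (0.7244 + 2×0.0001950) × 0.3072 = 0.223 mmol/L

CA = 0.223 mmol/L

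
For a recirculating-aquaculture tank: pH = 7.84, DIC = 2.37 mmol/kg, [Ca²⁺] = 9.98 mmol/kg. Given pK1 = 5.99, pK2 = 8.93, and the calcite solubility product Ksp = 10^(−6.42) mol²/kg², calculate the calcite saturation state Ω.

Ω = 4.62

α₂ = 1 / (1 + [H⁺]/K2 + [H⁺]²/(K1K2)) = 1 / (1 + 10^+1.09 + 10^-0.76)
   = 1 / (1 + 12.303 + 0.17378) = 1/13.476 = 0.07420
[CO3²⁻] = α₂ × DIC = 0.07420 × 2.37 = 0.1759 mmol/kg
Ksp = 10^(−6.42) = 3.802×10^-7
Ω = [Ca²⁺][CO3²⁻]/Ksp = (9.98×10^-3)(1.759×10^-4) / 3.802×10^-7 = 4.62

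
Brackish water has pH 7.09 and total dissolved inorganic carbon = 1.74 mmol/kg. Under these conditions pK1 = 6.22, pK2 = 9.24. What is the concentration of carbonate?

α₂ = 1 / (1 + [H⁺]/K2 + [H⁺]²/(K1K2)) = 1 / (1 + 10^+2.15 + 10^+1.28)
   = 1 / (1 + 141.25 + 19.055) = 1/161.31 = 0.006199
[CO3²⁻] = α₂ × DIC = 0.006199 × 1.74 = 0.0108 mmol/kg = 10.8 μmol/kg

[CO3²⁻] = 10.8 μmol/kg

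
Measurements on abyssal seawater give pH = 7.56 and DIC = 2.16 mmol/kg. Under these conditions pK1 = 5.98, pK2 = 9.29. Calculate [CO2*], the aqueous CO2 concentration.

α₀ = 1 / (1 + K1/[H⁺] + K1K2/[H⁺]²) = 1 / (1 + 10^+1.58 + 10^-0.15)
   = 1 / (1 + 38.019 + 0.70795) = 1/39.727 = 0.02517
[CO2*] = α₀ × DIC = 0.02517 × 2.16 = 0.0544 mmol/kg

[CO2*] = 0.0544 mmol/kg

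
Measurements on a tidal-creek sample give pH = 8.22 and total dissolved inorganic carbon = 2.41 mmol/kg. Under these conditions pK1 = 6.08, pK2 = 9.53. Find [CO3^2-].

α₂ = 1 / (1 + [H⁺]/K2 + [H⁺]²/(K1K2)) = 1 / (1 + 10^+1.31 + 10^-0.83)
   = 1 / (1 + 20.417 + 0.14791) = 1/21.565 = 0.04637
[CO3²⁻] = α₂ × DIC = 0.04637 × 2.41 = 0.112 mmol/kg

[CO3²⁻] = 0.112 mmol/kg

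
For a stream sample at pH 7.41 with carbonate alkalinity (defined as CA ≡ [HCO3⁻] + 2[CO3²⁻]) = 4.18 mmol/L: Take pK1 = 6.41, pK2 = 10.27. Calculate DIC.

CA = [HCO3⁻] + 2[CO3²⁻] = (α₁ + 2α₂)·DIC
At pH 7.41: [H⁺]/K1 = 10^-1.00 = 0.10000, K2/[H⁺] = 10^-2.86 = 0.0013804
α₁ = 1/(1 + 0.10000 + 0.0013804) = 1/1.1014 = 0.9080; α₂ = α₁·K2/[H⁺] = 0.001253
α₁ + 2α₂ = 0.9105
DIC = CA / (α₁ + 2α₂) = 4.18 / 0.9105 = 4.59 mmol/L

DIC = 4.59 mmol/L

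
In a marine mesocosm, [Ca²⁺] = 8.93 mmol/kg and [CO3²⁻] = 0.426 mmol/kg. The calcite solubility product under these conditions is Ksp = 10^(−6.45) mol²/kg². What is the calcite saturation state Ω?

Ω = 10.7

Ksp = 10^(−6.45) = 3.548×10^-7
Ω = [Ca²⁺][CO3²⁻]/Ksp = (8.93×10^-3)(0.426×10^-3) / 3.548×10^-7 = 10.7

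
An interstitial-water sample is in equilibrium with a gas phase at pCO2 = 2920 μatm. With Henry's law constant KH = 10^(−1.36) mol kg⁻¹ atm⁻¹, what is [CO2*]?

KH = 10^(−1.36) = 4.365×10^-2 mol kg⁻¹ atm⁻¹
[CO2*] = KH · pCO2 = 4.365×10^-2 × 2920×10^-6 atm = 1.27×10^-4 mol/kg

[CO2*] = 127 μmol/kg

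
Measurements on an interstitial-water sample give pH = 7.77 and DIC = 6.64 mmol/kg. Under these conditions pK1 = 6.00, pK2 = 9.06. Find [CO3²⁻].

α₂ = 1 / (1 + [H⁺]/K2 + [H⁺]²/(K1K2)) = 1 / (1 + 10^+1.29 + 10^-0.48)
   = 1 / (1 + 19.498 + 0.33113) = 1/20.830 = 0.04801
[CO3²⁻] = α₂ × DIC = 0.04801 × 6.64 = 0.319 mmol/kg

[CO3²⁻] = 0.319 mmol/kg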